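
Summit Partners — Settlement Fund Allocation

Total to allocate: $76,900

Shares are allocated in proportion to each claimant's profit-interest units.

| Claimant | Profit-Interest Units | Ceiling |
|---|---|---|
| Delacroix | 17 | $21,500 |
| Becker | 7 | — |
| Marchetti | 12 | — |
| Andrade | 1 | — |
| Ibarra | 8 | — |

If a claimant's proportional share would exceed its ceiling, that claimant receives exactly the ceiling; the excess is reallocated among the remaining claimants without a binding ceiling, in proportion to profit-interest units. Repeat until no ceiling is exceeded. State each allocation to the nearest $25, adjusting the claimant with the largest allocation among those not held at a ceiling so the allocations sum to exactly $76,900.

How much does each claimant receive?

Combined profit-interest units = 45.
Pro-rata shares before constraints: Delacroix 29,051.11; Becker 11,962.22; Marchetti 20,506.67; Andrade 1,708.89; Ibarra 13,671.11.
Held at cap: Delacroix ($21,500); remaining pool $55,400 reallocated over remaining profit-interest units 28.
Redistributed shares: Becker 13,850.00 → $13,850; Marchetti 23,742.86 → $23,750; Andrade 1,978.57 → $1,975; Ibarra 15,828.57 → $15,825.

Delacroix: $21,500 | Becker: $13,850 | Marchetti: $23,750 | Andrade: $1,975 | Ibarra: $15,825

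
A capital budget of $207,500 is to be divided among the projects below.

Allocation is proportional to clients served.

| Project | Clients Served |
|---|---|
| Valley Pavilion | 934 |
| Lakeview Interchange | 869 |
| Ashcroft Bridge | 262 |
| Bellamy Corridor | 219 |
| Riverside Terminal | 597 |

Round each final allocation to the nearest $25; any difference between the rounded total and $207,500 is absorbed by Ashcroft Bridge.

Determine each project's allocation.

Valley Pavilion: $67,275 | Lakeview Interchange: $62,600 | Ashcroft Bridge: $18,850 | Bellamy Corridor: $15,775 | Riverside Terminal: $43,000

Combined clients served = 2,881.
Proportional shares: Valley Pavilion 934/2,881 × $207,500 = 67,270.05; Lakeview Interchange 869/2,881 × $207,500 = 62,588.51; Ashcroft Bridge 262/2,881 × $207,500 = 18,870.18; Bellamy Corridor 219/2,881 × $207,500 = 15,773.17; Riverside Terminal 597/2,881 × $207,500 = 42,998.09.
Rounded to nearest $25: Valley Pavilion $67,275; Lakeview Interchange $62,600; Ashcroft Bridge $18,875; Bellamy Corridor $15,775; Riverside Terminal $43,000. Sum = $207,525.
Difference $207,500 − $207,525 = −$25 applied to Ashcroft Bridge: Ashcroft Bridge becomes $18,850.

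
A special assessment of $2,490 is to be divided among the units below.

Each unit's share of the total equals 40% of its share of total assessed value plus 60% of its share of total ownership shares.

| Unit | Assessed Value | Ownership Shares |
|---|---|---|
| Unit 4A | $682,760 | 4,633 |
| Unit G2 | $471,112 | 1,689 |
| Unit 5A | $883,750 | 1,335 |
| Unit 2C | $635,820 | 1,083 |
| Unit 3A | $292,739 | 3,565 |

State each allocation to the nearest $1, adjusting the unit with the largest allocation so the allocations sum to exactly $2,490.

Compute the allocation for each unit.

Unit 4A: $792; Unit G2: $363; Unit 5A: $459; Unit 2C: $345; Unit 3A: $531

Totals — assessed value 2,966,181, ownership shares 12,305.
Blended shares (40% assessed value + 60% ownership shares): Unit 4A 0.3180; Unit G2 0.1459; Unit 5A 0.1843; Unit 2C 0.1386; Unit 3A 0.2133.
Raw shares: Unit 4A 791.77; Unit G2 363.26; Unit 5A 458.84; Unit 2C 344.99; Unit 3A 531.14.
At nearest $1: Unit 4A $792; Unit G2 $363; Unit 5A $459; Unit 2C $345; Unit 3A $531. Sum = $2,490.
Sum already equals the total — no adjustment.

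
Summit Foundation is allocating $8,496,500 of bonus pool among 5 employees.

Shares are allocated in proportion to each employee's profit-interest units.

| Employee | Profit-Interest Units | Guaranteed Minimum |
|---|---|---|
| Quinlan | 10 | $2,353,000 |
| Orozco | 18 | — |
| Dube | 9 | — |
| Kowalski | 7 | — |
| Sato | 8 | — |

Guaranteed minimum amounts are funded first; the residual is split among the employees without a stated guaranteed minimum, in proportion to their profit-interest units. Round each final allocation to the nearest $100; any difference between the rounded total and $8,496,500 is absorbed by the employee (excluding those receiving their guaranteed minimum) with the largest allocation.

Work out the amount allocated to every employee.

Fund the minimums — Quinlan $2,353,000. Remaining pool $6,143,500.
Remaining pool split over remaining profit-interest units 42: Orozco 2,632,928.57 → $2,632,900; Dube 1,316,464.29 → $1,316,500; Kowalski 1,023,916.67 → $1,023,900; Sato 1,170,190.48 → $1,170,200.

Quinlan: $2,353,000; Orozco: $2,632,900; Dube: $1,316,500; Kowalski: $1,023,900; Sato: $1,170,200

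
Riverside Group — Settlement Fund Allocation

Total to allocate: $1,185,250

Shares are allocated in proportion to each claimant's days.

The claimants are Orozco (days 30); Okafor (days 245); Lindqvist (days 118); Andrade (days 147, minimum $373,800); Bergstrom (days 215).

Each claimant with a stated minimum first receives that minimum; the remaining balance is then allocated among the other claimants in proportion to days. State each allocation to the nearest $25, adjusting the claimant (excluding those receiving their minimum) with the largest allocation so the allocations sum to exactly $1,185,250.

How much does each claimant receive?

Orozco: $40,050; Okafor: $326,975; Lindqvist: $157,475; Andrade: $373,800; Bergstrom: $286,950

Fund the minimums — Andrade $373,800. Balance $811,450.
Balance split over remaining days 608: Orozco 40,038.65 → $40,050; Okafor 326,982.32 → $326,975; Lindqvist 157,485.36 → $157,475; Bergstrom 286,943.67 → $286,950.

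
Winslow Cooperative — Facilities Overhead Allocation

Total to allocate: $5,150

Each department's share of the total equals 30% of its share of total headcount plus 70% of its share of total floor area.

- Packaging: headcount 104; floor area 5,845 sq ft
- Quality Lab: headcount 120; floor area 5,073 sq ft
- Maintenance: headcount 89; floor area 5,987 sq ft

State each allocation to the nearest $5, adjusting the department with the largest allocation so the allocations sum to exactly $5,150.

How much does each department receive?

Packaging: $1,760; Quality Lab: $1,675; Maintenance: $1,715

Headcount total 313; floor area total 16,905.
Combined weights (30% headcount + 70% floor area): Packaging 0.3417; Quality Lab 0.3251; Maintenance 0.3332.
Raw shares: Packaging 1,759.80; Quality Lab 1,674.15; Maintenance 1,716.04.
At nearest $5: Packaging $1,760; Quality Lab $1,675; Maintenance $1,715. Sum = $5,150.
No rounding difference to absorb.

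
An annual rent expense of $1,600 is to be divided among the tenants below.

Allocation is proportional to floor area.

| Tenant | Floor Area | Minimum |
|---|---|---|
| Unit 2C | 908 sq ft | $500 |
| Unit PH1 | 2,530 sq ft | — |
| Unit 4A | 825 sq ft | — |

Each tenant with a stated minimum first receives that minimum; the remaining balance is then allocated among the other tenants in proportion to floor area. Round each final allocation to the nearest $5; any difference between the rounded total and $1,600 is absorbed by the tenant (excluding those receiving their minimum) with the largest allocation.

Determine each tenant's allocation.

Unit 2C: $500; Unit PH1: $830; Unit 4A: $270

Minimums first: Unit 2C $500. Remaining pool $1,100.
Remaining pool split over remaining floor area 3,355: Unit PH1 829.51 → $830; Unit 4A 270.49 → $270.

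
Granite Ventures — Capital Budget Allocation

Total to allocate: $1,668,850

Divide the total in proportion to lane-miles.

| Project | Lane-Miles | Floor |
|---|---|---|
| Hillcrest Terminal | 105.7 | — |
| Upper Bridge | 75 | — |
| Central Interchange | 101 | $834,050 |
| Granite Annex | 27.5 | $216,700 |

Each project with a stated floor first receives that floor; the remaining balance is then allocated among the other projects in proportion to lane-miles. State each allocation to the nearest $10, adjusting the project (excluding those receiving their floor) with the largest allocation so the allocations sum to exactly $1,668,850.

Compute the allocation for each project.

Minimums first: Central Interchange $834,050; Granite Annex $216,700. Balance $618,100.
Balance split over remaining lane-miles 180.7: Hillcrest Terminal 361,556.00 → $361,560; Upper Bridge 256,544.00 → $256,540.

Hillcrest Terminal: $361,560; Upper Bridge: $256,540; Central Interchange: $834,050; Granite Annex: $216,700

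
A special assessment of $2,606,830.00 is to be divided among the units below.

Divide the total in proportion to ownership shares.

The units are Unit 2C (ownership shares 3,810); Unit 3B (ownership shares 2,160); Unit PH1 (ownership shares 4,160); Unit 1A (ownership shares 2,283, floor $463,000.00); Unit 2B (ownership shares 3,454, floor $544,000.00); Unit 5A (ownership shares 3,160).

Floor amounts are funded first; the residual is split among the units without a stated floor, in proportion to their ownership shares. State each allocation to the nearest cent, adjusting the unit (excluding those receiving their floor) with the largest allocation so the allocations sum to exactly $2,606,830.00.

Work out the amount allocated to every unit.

Minimums first: Unit 1A $463,000.00; Unit 2B $544,000.00. Residual $1,599,830.00.
Residual split over remaining ownership shares 13,290: Unit 2C 458,642.0090 → $458,642.01; Unit 3B 260,017.5169 → $260,017.52; Unit PH1 500,774.4771 → $500,774.48; Unit 5A 380,395.9970 → $380,396.00.
Rounding difference −$0.01 applied to Unit PH1 → $500,774.47.

Unit 2C: $458,642.01 · Unit 3B: $260,017.52 · Unit PH1: $500,774.47 · Unit 1A: $463,000.00 · Unit 2B: $544,000.00 · Unit 5A: $380,396.00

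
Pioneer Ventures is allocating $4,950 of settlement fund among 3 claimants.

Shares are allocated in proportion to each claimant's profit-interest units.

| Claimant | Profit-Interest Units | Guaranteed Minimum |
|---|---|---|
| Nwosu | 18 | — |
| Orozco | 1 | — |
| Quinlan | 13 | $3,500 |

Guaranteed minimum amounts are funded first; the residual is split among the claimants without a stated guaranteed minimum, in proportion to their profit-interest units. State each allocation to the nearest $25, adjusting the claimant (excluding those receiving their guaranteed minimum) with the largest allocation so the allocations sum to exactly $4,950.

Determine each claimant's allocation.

Nwosu: $1,375 · Orozco: $75 · Quinlan: $3,500

Minimums first: Quinlan $3,500. Remaining pool $1,450.
Remaining pool split over remaining profit-interest units 19: Nwosu 1,373.68 → $1,375; Orozco 76.32 → $75.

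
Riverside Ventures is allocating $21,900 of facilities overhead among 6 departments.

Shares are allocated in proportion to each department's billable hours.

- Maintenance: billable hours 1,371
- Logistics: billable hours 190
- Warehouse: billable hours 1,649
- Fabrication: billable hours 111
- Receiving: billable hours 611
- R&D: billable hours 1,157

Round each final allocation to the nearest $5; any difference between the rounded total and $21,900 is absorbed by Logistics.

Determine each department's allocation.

Maintenance: $5,900; Logistics: $815; Warehouse: $7,095; Fabrication: $480; Receiving: $2,630; R&D: $4,980

Billable hours total: 5,089.
Raw shares: Maintenance 1,371/5,089 × $21,900 = 5,899.96; Logistics 190/5,089 × $21,900 = 817.65; Warehouse 1,649/5,089 × $21,900 = 7,096.31; Fabrication 111/5,089 × $21,900 = 477.68; Receiving 611/5,089 × $21,900 = 2,629.38; R&D 1,157/5,089 × $21,900 = 4,979.03.
Rounded to nearest $5: Maintenance $5,900; Logistics $820; Warehouse $7,095; Fabrication $480; Receiving $2,630; R&D $4,980. Sum = $21,905.
Difference $21,900 − $21,905 = −$5 applied to Logistics: Logistics becomes $815.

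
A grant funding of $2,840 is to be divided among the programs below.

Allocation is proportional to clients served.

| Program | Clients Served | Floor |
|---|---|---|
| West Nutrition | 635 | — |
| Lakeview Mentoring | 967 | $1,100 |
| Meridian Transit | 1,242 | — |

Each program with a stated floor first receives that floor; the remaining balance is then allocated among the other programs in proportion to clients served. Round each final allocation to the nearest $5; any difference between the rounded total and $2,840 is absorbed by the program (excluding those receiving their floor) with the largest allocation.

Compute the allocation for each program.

Fund the minimums — Lakeview Mentoring $1,100. Remaining pool $1,740.
Remaining pool split over remaining clients served 1,877: West Nutrition 588.65 → $590; Meridian Transit 1,151.35 → $1,150.

West Nutrition: $590 · Lakeview Mentoring: $1,100 · Meridian Transit: $1,150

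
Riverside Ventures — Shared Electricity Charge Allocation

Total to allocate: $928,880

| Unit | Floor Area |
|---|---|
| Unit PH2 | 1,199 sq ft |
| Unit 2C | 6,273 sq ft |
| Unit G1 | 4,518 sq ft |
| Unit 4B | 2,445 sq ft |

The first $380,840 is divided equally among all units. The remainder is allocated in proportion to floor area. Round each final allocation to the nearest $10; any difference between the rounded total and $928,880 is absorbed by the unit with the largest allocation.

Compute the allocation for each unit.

First tranche $380,840 split equally: $95,210 each.
Remainder $548,040 by floor area (total 14,435): Unit PH2 45,521.30 → $45,520; Unit 2C 238,161.06 → $238,160; Unit G1 171,530.64 → $171,530; Unit 4B 92,827.00 → $92,830.
Totals: Unit PH2 $95,210 + $45,520 = $140,730; Unit 2C $95,210 + $238,160 = $333,370; Unit G1 $95,210 + $171,530 = $266,740; Unit 4B $95,210 + $92,830 = $188,040.

Unit PH2: $140,730 · Unit 2C: $333,370 · Unit G1: $266,740 · Unit 4B: $188,040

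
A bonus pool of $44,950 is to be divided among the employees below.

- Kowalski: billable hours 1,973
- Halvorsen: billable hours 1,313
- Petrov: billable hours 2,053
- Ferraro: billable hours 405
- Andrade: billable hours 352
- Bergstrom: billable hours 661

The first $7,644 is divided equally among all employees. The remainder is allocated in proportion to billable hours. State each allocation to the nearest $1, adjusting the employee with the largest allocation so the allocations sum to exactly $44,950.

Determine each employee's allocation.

Kowalski: $12,167 · Halvorsen: $8,523 · Petrov: $12,610 · Ferraro: $3,510 · Andrade: $3,217 · Bergstrom: $4,923

$7,644 shared equally gives $1,274 per employee.
Remainder $37,306 by billable hours (total 6,757): Kowalski 10,893.11 → $10,893; Halvorsen 7,249.19 → $7,249; Petrov 11,334.80 → $11,335; Ferraro 2,236.04 → $2,236; Andrade 1,943.42 → $1,943; Bergstrom 3,649.44 → $3,649.
Rounding difference +$1 on remainder applied to Petrov.
Totals: Kowalski $1,274 + $10,893 = $12,167; Halvorsen $1,274 + $7,249 = $8,523; Petrov $1,274 + $11,336 = $12,610; Ferraro $1,274 + $2,236 = $3,510; Andrade $1,274 + $1,943 = $3,217; Bergstrom $1,274 + $3,649 = $4,923.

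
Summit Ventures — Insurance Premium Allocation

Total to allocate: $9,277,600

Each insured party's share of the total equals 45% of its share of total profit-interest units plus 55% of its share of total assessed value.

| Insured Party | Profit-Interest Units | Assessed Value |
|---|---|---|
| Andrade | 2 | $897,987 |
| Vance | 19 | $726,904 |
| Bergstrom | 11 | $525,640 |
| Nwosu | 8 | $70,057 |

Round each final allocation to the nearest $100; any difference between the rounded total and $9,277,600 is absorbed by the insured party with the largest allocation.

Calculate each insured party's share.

Andrade: $2,272,200 · Vance: $3,653,400 · Bergstrom: $2,356,000 · Nwosu: $996,000

Totals — profit-interest units 40, assessed value 2,220,588.
Blended shares (45% profit-interest units + 55% assessed value): Andrade 0.2449; Vance 0.3938; Bergstrom 0.2539; Nwosu 0.1074.
Pro-rata amounts: Andrade 2,272,226.62; Vance 3,653,436.70; Bergstrom 2,355,968.99; Nwosu 995,967.69.
After rounding ($100): Andrade $2,272,200; Vance $3,653,400; Bergstrom $2,356,000; Nwosu $996,000. Sum = $9,277,600.
No rounding difference to absorb.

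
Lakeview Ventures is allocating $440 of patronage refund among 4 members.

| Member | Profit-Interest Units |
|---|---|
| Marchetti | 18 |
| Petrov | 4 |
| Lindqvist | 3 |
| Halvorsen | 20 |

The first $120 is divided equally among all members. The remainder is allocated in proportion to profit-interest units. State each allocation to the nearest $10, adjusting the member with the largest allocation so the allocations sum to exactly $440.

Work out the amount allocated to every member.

$120 shared equally gives $30 per member.
Remainder $320 by profit-interest units (total 45): Marchetti 128.00 → $130; Petrov 28.44 → $30; Lindqvist 21.33 → $20; Halvorsen 142.22 → $140.
Totals: Marchetti $30 + $130 = $160; Petrov $30 + $30 = $60; Lindqvist $30 + $20 = $50; Halvorsen $30 + $140 = $170.

Marchetti: $160; Petrov: $60; Lindqvist: $50; Halvorsen: $170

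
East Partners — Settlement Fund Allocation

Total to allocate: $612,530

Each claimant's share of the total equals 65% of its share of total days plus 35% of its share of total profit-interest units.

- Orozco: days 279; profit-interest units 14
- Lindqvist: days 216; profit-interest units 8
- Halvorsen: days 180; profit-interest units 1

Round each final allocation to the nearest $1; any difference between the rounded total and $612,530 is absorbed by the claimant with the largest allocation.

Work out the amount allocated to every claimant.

Orozco: $295,062; Lindqvist: $201,975; Halvorsen: $115,493

Totals — days 675, profit-interest units 23.
Blended shares (65% days + 35% profit-interest units): Orozco 0.4817; Lindqvist 0.3297; Halvorsen 0.1886.
Raw shares: Orozco 295,061.92; Lindqvist 201,975.11; Halvorsen 115,492.98.
After rounding ($1): Orozco $295,062; Lindqvist $201,975; Halvorsen $115,493. Sum = $612,530.
Sum already equals the total — no adjustment.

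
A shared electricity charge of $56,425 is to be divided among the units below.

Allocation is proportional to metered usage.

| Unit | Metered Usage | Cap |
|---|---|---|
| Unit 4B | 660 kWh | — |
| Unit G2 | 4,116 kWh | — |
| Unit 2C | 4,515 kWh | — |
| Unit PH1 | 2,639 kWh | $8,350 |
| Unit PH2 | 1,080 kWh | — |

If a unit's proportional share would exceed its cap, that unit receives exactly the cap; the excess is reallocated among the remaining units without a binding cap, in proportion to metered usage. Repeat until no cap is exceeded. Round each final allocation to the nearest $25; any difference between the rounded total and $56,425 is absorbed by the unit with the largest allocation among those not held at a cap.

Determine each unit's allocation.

Metered usage total: 13,010.
Unconstrained shares: Unit 4B 2,862.45; Unit G2 17,851.29; Unit 2C 19,581.77; Unit PH1 11,445.47; Unit PH2 4,684.01.
Held at cap: Unit PH1 ($8,350); remaining pool $48,075 reallocated over remaining metered usage 10,371.
Redistributed shares: Unit 4B 3,059.44 → $3,050; Unit G2 19,079.81 → $19,075; Unit 2C 20,929.38 → $20,925; Unit PH2 5,006.36 → $5,000.
Rounding difference +$25 applied to Unit 2C → $20,950.

Unit 4B: $3,050; Unit G2: $19,075; Unit 2C: $20,950; Unit PH1: $8,350; Unit PH2: $5,000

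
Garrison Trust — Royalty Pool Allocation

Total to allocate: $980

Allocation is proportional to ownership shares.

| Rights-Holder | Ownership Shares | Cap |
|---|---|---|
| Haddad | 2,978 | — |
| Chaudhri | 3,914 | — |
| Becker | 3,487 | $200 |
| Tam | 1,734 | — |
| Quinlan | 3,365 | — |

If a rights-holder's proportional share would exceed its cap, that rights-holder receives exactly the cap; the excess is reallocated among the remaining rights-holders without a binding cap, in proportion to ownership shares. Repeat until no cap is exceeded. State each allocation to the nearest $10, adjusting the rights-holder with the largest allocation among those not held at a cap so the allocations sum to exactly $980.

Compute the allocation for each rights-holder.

Sum of ownership shares: 15,478.
Unconstrained shares: Haddad 188.55; Chaudhri 247.82; Becker 220.78; Tam 109.79; Quinlan 213.06.
Capped: Becker ($200); residual $780 reallocated over remaining ownership shares 11,991.
Shares after redistribution: Haddad 193.72 → $190; Chaudhri 254.60 → $250; Tam 112.79 → $110; Quinlan 218.89 → $220.
Rounding difference +$10 applied to Chaudhri → $260.

Haddad: $190 | Chaudhri: $260 | Becker: $200 | Tam: $110 | Quinlan: $220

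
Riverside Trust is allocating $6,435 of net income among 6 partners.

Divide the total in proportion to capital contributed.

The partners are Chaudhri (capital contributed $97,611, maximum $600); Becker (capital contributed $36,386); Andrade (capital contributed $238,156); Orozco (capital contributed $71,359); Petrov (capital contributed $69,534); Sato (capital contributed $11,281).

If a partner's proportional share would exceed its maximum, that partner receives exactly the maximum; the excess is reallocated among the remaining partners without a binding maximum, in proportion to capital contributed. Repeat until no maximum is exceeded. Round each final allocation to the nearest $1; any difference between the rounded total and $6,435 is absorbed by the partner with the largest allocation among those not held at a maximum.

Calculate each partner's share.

Total capital contributed = 524,327.
Proportional shares (ignoring caps): Chaudhri 1,197.97; Becker 446.56; Andrade 2,922.86; Orozco 875.78; Petrov 853.38; Sato 138.45.
Cap binds for Chaudhri ($600); balance $5,835 reallocated over remaining capital contributed 426,716.
Redistributed shares: Becker 497.55 → $498; Andrade 3,256.59 → $3,257; Orozco 975.78 → $976; Petrov 950.82 → $951; Sato 154.26 → $154.
Rounding difference −$1 applied to Andrade → $3,256.

Chaudhri: $600 · Becker: $498 · Andrade: $3,256 · Orozco: $976 · Petrov: $951 · Sato: $154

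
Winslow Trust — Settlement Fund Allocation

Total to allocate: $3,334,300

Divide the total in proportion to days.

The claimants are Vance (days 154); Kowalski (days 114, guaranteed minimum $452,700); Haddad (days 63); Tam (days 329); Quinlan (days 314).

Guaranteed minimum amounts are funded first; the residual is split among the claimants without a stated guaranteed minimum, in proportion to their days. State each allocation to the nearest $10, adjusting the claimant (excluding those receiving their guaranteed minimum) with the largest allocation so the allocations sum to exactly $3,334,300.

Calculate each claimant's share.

Vance: $516,010 | Kowalski: $452,700 | Haddad: $211,090 | Tam: $1,102,380 | Quinlan: $1,052,120

Guaranteed amounts: Kowalski $452,700. Balance $2,881,600.
Balance split over remaining days 860: Vance 516,007.44 → $516,010; Haddad 211,093.95 → $211,090; Tam 1,102,379.53 → $1,102,380; Quinlan 1,052,119.07 → $1,052,120.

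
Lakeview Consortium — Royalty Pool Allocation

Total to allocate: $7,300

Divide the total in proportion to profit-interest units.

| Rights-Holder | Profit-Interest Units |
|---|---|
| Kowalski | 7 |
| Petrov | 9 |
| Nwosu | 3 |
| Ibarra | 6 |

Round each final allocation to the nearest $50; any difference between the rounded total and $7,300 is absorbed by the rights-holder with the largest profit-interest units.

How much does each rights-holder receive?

Kowalski: $2,050 | Petrov: $2,600 | Nwosu: $900 | Ibarra: $1,750

Sum of profit-interest units: 7 + 9 + 3 + 6 = 25.
Pro-rata amounts: Kowalski 2,044.00; Petrov 2,628.00; Nwosu 876.00; Ibarra 1,752.00.
After rounding ($50): Kowalski $2,050; Petrov $2,650; Nwosu $900; Ibarra $1,750. Sum = $7,350.
Difference $7,300 − $7,350 = −$50 applied to largest profit-interest units (Petrov): Petrov becomes $2,600.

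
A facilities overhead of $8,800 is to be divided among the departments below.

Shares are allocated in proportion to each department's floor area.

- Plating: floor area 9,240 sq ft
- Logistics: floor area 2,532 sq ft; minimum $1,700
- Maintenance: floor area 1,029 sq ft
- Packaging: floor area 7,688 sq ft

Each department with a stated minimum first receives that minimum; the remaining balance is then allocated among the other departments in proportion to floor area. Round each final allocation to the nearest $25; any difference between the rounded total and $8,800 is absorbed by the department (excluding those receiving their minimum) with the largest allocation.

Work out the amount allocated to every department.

Plating: $3,650; Logistics: $1,700; Maintenance: $400; Packaging: $3,050

Guaranteed amounts: Logistics $1,700. Remaining pool $7,100.
Remaining pool split over remaining floor area 17,957: Plating 3,653.39 → $3,650; Maintenance 406.86 → $400; Packaging 3,039.75 → $3,050.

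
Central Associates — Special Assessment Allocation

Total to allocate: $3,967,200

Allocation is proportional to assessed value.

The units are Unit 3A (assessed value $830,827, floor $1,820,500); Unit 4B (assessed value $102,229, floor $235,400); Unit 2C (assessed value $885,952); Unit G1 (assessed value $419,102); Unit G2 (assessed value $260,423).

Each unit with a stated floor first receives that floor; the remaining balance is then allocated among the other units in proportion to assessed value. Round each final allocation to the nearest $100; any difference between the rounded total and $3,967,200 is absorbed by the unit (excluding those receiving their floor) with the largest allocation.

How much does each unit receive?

Fund the minimums — Unit 3A $1,820,500; Unit 4B $235,400. Remaining pool $1,911,300.
Remaining pool split over remaining assessed value 1,565,477: Unit 2C 1,081,663.96 → $1,081,700; Unit G1 511,684.08 → $511,700; Unit G2 317,951.96 → $318,000.
Rounding difference −$100 applied to Unit 2C → $1,081,600.

Unit 3A: $1,820,500 | Unit 4B: $235,400 | Unit 2C: $1,081,600 | Unit G1: $511,700 | Unit G2: $318,000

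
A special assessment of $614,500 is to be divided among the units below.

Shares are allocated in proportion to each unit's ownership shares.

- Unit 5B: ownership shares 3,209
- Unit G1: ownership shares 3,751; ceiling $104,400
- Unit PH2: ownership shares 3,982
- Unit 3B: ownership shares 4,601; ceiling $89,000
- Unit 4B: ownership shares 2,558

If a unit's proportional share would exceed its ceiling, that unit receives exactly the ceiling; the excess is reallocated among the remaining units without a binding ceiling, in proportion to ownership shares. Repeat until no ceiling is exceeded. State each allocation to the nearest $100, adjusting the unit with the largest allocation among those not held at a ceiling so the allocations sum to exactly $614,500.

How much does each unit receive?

Unit 5B: $138,600 | Unit G1: $104,400 | Unit PH2: $172,000 | Unit 3B: $89,000 | Unit 4B: $110,500

Combined ownership shares = 18,101.
Unconstrained shares: Unit 5B 108,940.42; Unit G1 127,340.45; Unit PH2 135,182.53; Unit 3B 156,196.59; Unit 4B 86,840.01.
Capped: Unit G1 ($104,400), Unit 3B ($89,000); residual $421,100 reallocated over remaining ownership shares 9,749.
Shares after redistribution: Unit 5B 138,610.10 → $138,600; Unit PH2 171,999.20 → $172,000; Unit 4B 110,490.70 → $110,500.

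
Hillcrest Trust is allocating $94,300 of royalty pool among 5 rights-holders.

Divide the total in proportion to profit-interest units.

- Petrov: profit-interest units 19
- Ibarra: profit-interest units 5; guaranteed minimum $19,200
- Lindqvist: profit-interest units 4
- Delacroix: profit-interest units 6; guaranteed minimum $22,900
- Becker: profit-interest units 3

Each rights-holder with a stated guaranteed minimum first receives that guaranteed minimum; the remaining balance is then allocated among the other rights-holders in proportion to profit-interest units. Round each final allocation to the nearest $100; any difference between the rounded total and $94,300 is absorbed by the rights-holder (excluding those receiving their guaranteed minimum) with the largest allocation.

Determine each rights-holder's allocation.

Petrov: $38,200; Ibarra: $19,200; Lindqvist: $8,000; Delacroix: $22,900; Becker: $6,000

Minimums first: Ibarra $19,200; Delacroix $22,900. Balance $52,200.
Balance split over remaining profit-interest units 26: Petrov 38,146.15 → $38,100; Lindqvist 8,030.77 → $8,000; Becker 6,023.08 → $6,000.
Rounding difference +$100 applied to Petrov → $38,200.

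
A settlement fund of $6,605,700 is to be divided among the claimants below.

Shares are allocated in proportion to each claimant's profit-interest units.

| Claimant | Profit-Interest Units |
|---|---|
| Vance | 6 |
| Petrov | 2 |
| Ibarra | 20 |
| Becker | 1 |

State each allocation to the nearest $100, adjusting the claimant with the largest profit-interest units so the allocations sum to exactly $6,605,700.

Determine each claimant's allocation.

Vance: $1,366,700 · Petrov: $455,600 · Ibarra: $4,555,600 · Becker: $227,800

Profit-interest units total: 29.
Raw shares: Vance 6/29 × $6,605,700 = 1,366,696.55; Petrov 2/29 × $6,605,700 = 455,565.52; Ibarra 20/29 × $6,605,700 = 4,555,655.17; Becker 1/29 × $6,605,700 = 227,782.76.
At nearest $100: Vance $1,366,700; Petrov $455,600; Ibarra $4,555,700; Becker $227,800. Sum = $6,605,800.
Difference $6,605,700 − $6,605,800 = −$100 applied to largest profit-interest units (Ibarra): Ibarra becomes $4,555,600.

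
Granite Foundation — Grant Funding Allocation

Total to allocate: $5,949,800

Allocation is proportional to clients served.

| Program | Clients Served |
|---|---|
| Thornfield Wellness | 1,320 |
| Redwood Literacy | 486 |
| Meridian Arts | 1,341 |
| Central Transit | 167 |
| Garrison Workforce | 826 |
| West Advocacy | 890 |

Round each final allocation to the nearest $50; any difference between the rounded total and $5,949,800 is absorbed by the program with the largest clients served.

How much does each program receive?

Thornfield Wellness: $1,561,400 · Redwood Literacy: $574,850 · Meridian Arts: $1,586,200 · Central Transit: $197,550 · Garrison Workforce: $977,050 · West Advocacy: $1,052,750

Total clients served = 1,320 + 486 + 1,341 + 167 + 826 + 890 = 5,030.
Raw shares: Thornfield Wellness 1,561,378.93; Redwood Literacy 574,871.33; Meridian Arts 1,586,219.05; Central Transit 197,538.09; Garrison Workforce 977,044.69; West Advocacy 1,052,747.91.
Rounded to nearest $50: Thornfield Wellness $1,561,400; Redwood Literacy $574,850; Meridian Arts $1,586,200; Central Transit $197,550; Garrison Workforce $977,050; West Advocacy $1,052,750. Sum = $5,949,800.
No rounding difference to absorb.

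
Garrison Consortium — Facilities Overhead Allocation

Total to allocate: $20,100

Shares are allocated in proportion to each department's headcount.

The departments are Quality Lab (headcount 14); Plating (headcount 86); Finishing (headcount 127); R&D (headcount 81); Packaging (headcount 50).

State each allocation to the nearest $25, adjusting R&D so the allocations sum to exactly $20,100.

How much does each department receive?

Total headcount = 358.
Proportional shares: Quality Lab 14/358 × $20,100 = 786.03; Plating 86/358 × $20,100 = 4,828.49; Finishing 127/358 × $20,100 = 7,130.45; R&D 81/358 × $20,100 = 4,547.77; Packaging 50/358 × $20,100 = 2,807.26.
Rounded to nearest $25: Quality Lab $775; Plating $4,825; Finishing $7,125; R&D $4,550; Packaging $2,800. Sum = $20,075.
Difference $20,100 − $20,075 = +$25 applied to R&D: R&D becomes $4,575.

Quality Lab: $775 · Plating: $4,825 · Finishing: $7,125 · R&D: $4,575 · Packaging: $2,800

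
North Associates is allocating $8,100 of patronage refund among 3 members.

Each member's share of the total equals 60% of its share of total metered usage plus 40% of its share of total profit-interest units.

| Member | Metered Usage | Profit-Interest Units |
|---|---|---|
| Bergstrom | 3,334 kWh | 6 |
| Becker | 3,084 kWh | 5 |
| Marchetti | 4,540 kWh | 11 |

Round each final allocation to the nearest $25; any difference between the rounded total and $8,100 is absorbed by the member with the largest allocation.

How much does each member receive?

Totals — metered usage 10,958, profit-interest units 22.
Composite weights (60% metered usage + 40% profit-interest units): Bergstrom 0.2916; Becker 0.2598; Marchetti 0.4486.
Proportional shares: Bergstrom 2,362.30; Becker 2,104.15; Marchetti 3,633.54.
After rounding ($25): Bergstrom $2,350; Becker $2,100; Marchetti $3,625. Sum = $8,075.
Difference $8,100 − $8,075 = +$25 applied to largest allocation (Marchetti): Marchetti becomes $3,650.

Bergstrom: $2,350; Becker: $2,100; Marchetti: $3,650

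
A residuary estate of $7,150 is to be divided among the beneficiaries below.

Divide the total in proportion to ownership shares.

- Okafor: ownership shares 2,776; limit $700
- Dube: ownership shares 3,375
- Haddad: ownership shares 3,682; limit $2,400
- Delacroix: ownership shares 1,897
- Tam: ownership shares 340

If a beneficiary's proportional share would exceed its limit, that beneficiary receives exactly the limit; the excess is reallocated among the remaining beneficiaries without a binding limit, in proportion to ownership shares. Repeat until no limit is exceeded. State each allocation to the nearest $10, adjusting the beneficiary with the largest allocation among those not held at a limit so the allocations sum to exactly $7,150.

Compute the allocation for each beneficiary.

Okafor: $700 · Dube: $2,430 · Haddad: $2,400 · Delacroix: $1,370 · Tam: $250

Ownership shares total: 12,070.
Proportional shares (ignoring caps): Okafor 1,644.44; Dube 1,999.28; Haddad 2,181.14; Delacroix 1,123.74; Tam 201.41.
Held at cap: Okafor ($700); residual $6,450 reallocated over remaining ownership shares 9,294.
Held at cap: Haddad ($2,400); residual $4,050 reallocated over remaining ownership shares 5,612.
Redistributed shares: Dube 2,435.63 → $2,440; Delacroix 1,369.00 → $1,370; Tam 245.37 → $250.
Rounding difference −$10 applied to Dube → $2,430.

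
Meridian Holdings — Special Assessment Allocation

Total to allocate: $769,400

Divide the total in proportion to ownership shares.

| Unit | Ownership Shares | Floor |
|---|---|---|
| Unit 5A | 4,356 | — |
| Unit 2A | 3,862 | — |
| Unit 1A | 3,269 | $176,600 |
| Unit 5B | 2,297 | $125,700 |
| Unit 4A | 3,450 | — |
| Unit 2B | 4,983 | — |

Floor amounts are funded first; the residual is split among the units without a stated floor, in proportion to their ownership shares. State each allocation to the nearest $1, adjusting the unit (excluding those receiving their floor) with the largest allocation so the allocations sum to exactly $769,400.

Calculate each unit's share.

Unit 5A: $122,196; Unit 2A: $108,338; Unit 1A: $176,600; Unit 5B: $125,700; Unit 4A: $96,781; Unit 2B: $139,785

Minimums first: Unit 1A $176,600; Unit 5B $125,700. Residual $467,100.
Residual split over remaining ownership shares 16,651: Unit 5A 122,196.12 → $122,196; Unit 2A 108,338.25 → $108,338; Unit 4A 96,780.67 → $96,781; Unit 2B 139,784.96 → $139,785.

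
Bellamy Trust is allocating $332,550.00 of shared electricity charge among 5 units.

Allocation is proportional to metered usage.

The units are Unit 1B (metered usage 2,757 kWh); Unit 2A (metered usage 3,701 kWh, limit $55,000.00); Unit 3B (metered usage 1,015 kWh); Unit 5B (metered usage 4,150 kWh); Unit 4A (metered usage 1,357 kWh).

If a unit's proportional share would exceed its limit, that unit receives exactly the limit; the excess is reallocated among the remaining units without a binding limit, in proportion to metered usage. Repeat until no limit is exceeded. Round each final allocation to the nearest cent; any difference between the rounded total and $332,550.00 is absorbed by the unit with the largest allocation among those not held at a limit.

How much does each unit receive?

Metered usage total: 12,980.
Pro-rata shares before constraints: Unit 1B 70,634.8498; Unit 2A 94,820.3043; Unit 3B 26,004.4877; Unit 5B 106,323.7673; Unit 4A 34,766.5909.
Held at cap: Unit 2A ($55,000.00); residual $277,550.00 reallocated over remaining metered usage 9,279.
Redistributed shares: Unit 1B 82,466.3595 → $82,466.36; Unit 3B 30,360.3028 → $30,360.30; Unit 5B 124,133.2579 → $124,133.26; Unit 4A 40,590.0797 → $40,590.08.

Unit 1B: $82,466.36 · Unit 2A: $55,000.00 · Unit 3B: $30,360.30 · Unit 5B: $124,133.26 · Unit 4A: $40,590.08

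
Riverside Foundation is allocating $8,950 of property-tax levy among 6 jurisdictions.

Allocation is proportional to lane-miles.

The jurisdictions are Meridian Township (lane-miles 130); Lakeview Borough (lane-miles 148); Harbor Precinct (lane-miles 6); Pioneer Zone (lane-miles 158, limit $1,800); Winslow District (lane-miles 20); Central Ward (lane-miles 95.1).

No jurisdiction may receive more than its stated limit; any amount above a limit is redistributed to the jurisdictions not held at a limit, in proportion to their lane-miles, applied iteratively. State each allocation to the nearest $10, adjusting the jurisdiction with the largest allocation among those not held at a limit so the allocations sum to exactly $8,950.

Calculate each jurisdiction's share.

Meridian Township: $2,330 | Lakeview Borough: $2,650 | Harbor Precinct: $110 | Pioneer Zone: $1,800 | Winslow District: $360 | Central Ward: $1,700

Lane-miles total: 557.1.
Pro-rata shares before constraints: Meridian Township 2,088.49; Lakeview Borough 2,377.67; Harbor Precinct 96.39; Pioneer Zone 2,538.32; Winslow District 321.31; Central Ward 1,527.81.
Held at cap: Pioneer Zone ($1,800); remaining pool $7,150 reallocated over remaining lane-miles 399.1.
Redistributed shares: Meridian Township 2,328.99 → $2,330; Lakeview Borough 2,651.47 → $2,650; Harbor Precinct 107.49 → $110; Winslow District 358.31 → $360; Central Ward 1,703.75 → $1,700.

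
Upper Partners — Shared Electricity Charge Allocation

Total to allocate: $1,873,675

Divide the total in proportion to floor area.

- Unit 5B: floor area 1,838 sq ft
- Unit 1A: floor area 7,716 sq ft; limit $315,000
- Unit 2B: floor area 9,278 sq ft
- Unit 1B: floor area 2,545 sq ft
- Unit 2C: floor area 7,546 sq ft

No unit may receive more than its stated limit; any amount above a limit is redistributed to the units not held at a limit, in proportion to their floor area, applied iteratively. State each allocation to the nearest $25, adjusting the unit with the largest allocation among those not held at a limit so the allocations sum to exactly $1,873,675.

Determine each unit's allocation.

Combined floor area = 28,923.
Unconstrained shares: Unit 5B 119,068.38; Unit 1A 499,853.97; Unit 2B 601,042.65; Unit 1B 164,868.89; Unit 2C 488,841.11.
Cap binds for Unit 1A ($315,000); balance $1,558,675 reallocated over remaining floor area 21,207.
Redistributed shares: Unit 5B 135,089.58 → $135,100; Unit 2B 681,915.72 → $681,925; Unit 1B 187,052.76 → $187,050; Unit 2C 554,616.94 → $554,625.
Rounding difference −$25 applied to Unit 2B → $681,900.

Unit 5B: $135,100 · Unit 1A: $315,000 · Unit 2B: $681,900 · Unit 1B: $187,050 · Unit 2C: $554,625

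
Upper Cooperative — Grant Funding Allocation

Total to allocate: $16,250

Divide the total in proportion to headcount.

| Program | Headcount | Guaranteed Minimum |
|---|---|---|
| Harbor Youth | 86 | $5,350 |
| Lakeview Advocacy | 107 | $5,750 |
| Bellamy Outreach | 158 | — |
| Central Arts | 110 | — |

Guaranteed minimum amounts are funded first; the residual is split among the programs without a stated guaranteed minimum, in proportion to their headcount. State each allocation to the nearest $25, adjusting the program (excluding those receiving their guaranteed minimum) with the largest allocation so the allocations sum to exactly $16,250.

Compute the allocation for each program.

Fund the minimums — Harbor Youth $5,350; Lakeview Advocacy $5,750. Residual $5,150.
Residual split over remaining headcount 268: Bellamy Outreach 3,036.19 → $3,025; Central Arts 2,113.81 → $2,125.

Harbor Youth: $5,350; Lakeview Advocacy: $5,750; Bellamy Outreach: $3,025; Central Arts: $2,125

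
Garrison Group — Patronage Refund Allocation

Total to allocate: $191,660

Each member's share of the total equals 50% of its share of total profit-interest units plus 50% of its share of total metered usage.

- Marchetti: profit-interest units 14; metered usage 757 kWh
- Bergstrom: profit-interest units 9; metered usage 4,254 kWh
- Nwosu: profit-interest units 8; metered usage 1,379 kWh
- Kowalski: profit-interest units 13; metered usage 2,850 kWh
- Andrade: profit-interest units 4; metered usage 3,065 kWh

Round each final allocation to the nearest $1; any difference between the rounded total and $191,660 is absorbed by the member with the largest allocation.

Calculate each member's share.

Marchetti: $33,846; Bergstrom: $51,098; Nwosu: $26,711; Kowalski: $48,149; Andrade: $31,856

Totals — profit-interest units 48, metered usage 12,305.
Combined weights (50% profit-interest units + 50% metered usage): Marchetti 0.1766; Bergstrom 0.2666; Nwosu 0.1394; Kowalski 0.2512; Andrade 0.1662.
Pro-rata amounts: Marchetti 33,845.85; Bergstrom 51,097.81; Nwosu 26,711.17; Kowalski 48,149.45; Andrade 31,855.72.
After rounding ($1): Marchetti $33,846; Bergstrom $51,098; Nwosu $26,711; Kowalski $48,149; Andrade $31,856. Sum = $191,660.
Rounded total matches; no reconciliation needed.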